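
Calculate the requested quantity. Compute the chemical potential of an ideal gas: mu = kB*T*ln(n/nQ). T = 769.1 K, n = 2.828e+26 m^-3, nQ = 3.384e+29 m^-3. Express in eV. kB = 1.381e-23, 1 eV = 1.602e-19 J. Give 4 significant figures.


Step 1: n/nQ = 2.828e+26/3.384e+29 = 0.0008357
Step 2: ln(n/nQ) = -7.087
Step 3: mu = kB*T*ln(n/nQ) = 1.062e-20*-7.087 = -7.528e-20 J
Step 4: Convert to eV: -7.528e-20/1.602e-19 = -0.4699 eV

-0.4699


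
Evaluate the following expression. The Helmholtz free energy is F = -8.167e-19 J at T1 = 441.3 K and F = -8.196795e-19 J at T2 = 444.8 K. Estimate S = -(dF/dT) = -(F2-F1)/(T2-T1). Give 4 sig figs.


Step 1: dF = F2 - F1 = -8.196795e-19 - (-8.167e-19) = -2.9795e-21 J
Step 2: dT = T2 - T1 = 444.8 - 441.3 = 3.5 K
Step 3: S = -dF/dT = -(-2.9795e-21)/3.5 = 8.513e-22 J/K

8.513e-22


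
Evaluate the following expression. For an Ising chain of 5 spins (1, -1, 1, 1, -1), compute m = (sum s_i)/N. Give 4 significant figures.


Step 1: Count up spins (+1): 3, down spins (-1): 2
Step 2: Total magnetization M = 3 - 2 = 1
Step 3: m = M/N = 1/5 = 0.2

0.2


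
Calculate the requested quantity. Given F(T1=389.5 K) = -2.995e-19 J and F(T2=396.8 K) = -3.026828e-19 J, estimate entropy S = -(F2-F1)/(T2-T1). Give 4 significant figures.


Step 1: dF = F2 - F1 = -3.026828e-19 - (-2.995e-19) = -3.1828e-21 J
Step 2: dT = T2 - T1 = 396.8 - 389.5 = 7.3 K
Step 3: S = -dF/dT = -(-3.1828e-21)/7.3 = 4.36e-22 J/K

4.36e-22


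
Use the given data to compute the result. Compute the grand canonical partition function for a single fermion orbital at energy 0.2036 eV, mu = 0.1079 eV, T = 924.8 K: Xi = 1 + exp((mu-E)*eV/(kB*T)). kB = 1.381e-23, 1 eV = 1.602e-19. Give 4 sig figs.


Step 1: (mu - E) = 0.1079 - 0.2036 = -0.0957 eV
Step 2: x = (mu-E)*eV/(kB*T) = -0.0957*1.602e-19/(1.381e-23*924.8) = -1.2
Step 3: exp(x) = 0.3011
Step 4: Xi = 1 + 0.3011 = 1.301

1.301


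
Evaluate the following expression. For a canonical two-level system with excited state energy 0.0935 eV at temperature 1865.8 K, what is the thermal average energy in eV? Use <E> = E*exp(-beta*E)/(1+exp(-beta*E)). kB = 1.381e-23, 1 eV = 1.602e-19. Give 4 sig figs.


Step 1: beta*E = 0.0935*1.602e-19/(1.381e-23*1865.8) = 0.5813
Step 2: exp(-beta*E) = 0.5592
Step 3: <E> = 0.0935*0.5592/(1+0.5592) = 0.03353 eV

0.03353


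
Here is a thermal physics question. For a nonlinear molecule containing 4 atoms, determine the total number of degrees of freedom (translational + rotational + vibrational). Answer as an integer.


Step 1: Translational DOF = 3
Step 2: Rotational DOF (nonlinear) = 3
Step 3: Vibrational DOF = 3*4 - 6 = 6
Step 4: Total = 3 + 3 + 6 = 12

12


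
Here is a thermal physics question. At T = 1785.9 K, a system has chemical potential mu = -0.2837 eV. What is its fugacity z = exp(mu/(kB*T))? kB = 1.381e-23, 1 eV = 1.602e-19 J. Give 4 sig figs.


Step 1: Convert mu to Joules: -0.2837*1.602e-19 = -4.545e-20 J
Step 2: kB*T = 1.381e-23*1785.9 = 2.466e-20 J
Step 3: mu/(kB*T) = -1.843
Step 4: z = exp(-1.843) = 0.1584

0.1584


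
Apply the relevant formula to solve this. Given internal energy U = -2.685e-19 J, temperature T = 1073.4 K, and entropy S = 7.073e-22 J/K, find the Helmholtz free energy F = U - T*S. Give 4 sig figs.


Step 1: T*S = 1073.4 * 7.073e-22 = 7.592e-19 J
Step 2: F = U - T*S = -2.685e-19 - 7.592e-19
Step 3: F = -1.028e-18 J

-1.028e-18


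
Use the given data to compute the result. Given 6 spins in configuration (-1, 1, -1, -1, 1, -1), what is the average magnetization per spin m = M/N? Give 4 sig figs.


Step 1: Count up spins (+1): 2, down spins (-1): 4
Step 2: Total magnetization M = 2 - 4 = -2
Step 3: m = M/N = -2/6 = -0.3333

-0.3333


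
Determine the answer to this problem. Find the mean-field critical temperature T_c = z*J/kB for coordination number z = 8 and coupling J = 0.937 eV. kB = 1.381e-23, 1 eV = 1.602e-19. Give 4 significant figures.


Step 1: z*J = 8*0.937 = 7.496 eV
Step 2: Convert to Joules: 7.496*1.602e-19 = 1.201e-18 J
Step 3: T_c = 1.201e-18 / 1.381e-23 = 8.696e+04 K

8.696e+04


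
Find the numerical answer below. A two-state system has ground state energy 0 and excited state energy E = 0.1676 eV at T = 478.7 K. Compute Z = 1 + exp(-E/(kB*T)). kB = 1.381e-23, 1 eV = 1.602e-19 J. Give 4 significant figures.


Step 1: Compute beta*E = E*eV/(kB*T) = 0.1676*1.602e-19/(1.381e-23*478.7) = 4.061
Step 2: exp(-beta*E) = exp(-4.061) = 0.01722
Step 3: Z = 1 + 0.01722 = 1.017

1.017


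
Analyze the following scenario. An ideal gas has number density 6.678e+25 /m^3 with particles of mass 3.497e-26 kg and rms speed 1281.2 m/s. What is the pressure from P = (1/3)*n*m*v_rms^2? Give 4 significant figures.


Step 1: v_rms^2 = 1281.2^2 = 1.641e+06
Step 2: n*m = 6.678e+25*3.497e-26 = 2.335
Step 3: P = (1/3)*2.335*1.641e+06 = 1.278e+06 Pa

1.278e+06


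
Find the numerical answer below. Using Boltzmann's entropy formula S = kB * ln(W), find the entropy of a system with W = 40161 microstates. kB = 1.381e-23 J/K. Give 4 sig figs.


Step 1: ln(W) = ln(40161) = 10.6
Step 2: S = kB * ln(W) = 1.381e-23 * 10.6
Step 3: S = 1.464e-22 J/K

1.464e-22


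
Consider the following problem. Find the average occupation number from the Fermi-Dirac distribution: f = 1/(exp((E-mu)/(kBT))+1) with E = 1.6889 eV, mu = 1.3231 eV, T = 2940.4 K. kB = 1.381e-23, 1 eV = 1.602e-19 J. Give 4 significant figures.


Step 1: (E - mu) = 1.6889 - 1.3231 = 0.3658 eV
Step 2: Convert: (E-mu)*eV = 5.86e-20 J
Step 3: x = (E-mu)*eV/(kB*T) = 1.443
Step 4: f = 1/(exp(1.443)+1) = 0.1911

0.1911


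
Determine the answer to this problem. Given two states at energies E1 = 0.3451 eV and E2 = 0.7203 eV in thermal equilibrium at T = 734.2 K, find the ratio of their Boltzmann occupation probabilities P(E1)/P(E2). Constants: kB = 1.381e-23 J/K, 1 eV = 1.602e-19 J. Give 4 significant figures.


Step 1: Compute energy difference dE = E1 - E2 = 0.3451 - 0.7203 = -0.3752 eV
Step 2: Convert to Joules: dE_J = -0.3752 * 1.602e-19 = -6.011e-20 J
Step 3: Compute exponent = -dE_J / (kB * T) = -(-6.011e-20) / (1.381e-23 * 734.2) = 5.928
Step 4: P(E1)/P(E2) = exp(5.928) = 375.4

375.4


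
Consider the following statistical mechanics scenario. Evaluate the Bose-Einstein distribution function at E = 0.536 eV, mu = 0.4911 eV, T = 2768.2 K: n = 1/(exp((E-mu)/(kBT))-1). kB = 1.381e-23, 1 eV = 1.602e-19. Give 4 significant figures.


Step 1: (E - mu) = 0.0449 eV
Step 2: x = (E-mu)*eV/(kB*T) = 0.0449*1.602e-19/(1.381e-23*2768.2) = 0.1882
Step 3: exp(x) = 1.207
Step 4: n = 1/(exp(x)-1) = 4.83

4.83


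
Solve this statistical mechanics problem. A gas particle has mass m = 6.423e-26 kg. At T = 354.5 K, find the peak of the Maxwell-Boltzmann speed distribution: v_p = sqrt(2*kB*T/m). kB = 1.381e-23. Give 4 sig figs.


Step 1: Numerator = 2*kB*T = 2*1.381e-23*354.5 = 9.791e-21
Step 2: Ratio = 9.791e-21 / 6.423e-26 = 1.524e+05
Step 3: v_p = sqrt(1.524e+05) = 390.4 m/s

390.4


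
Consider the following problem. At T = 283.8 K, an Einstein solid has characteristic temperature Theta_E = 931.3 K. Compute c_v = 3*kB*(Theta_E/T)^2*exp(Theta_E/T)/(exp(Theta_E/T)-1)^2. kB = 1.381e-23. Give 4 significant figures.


Step 1: x = Theta_E/T = 931.3/283.8 = 3.282
Step 2: x^2 = 10.77
Step 3: exp(x) = 26.62
Step 4: c_v = 3*1.381e-23*10.77*26.62/(26.62-1)^2 = 1.81e-23

1.81e-23


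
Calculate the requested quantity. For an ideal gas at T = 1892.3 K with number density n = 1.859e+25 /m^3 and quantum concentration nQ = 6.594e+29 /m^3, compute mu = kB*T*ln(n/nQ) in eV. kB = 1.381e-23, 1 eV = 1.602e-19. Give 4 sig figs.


Step 1: n/nQ = 1.859e+25/6.594e+29 = 2.819e-05
Step 2: ln(n/nQ) = -10.48
Step 3: mu = kB*T*ln(n/nQ) = 2.613e-20*-10.48 = -2.738e-19 J
Step 4: Convert to eV: -2.738e-19/1.602e-19 = -1.709 eV

-1.709


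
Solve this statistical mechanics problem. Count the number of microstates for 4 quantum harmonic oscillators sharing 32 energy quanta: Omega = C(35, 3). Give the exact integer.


Step 1: Use binomial coefficient C(35, 3)
Step 2: Numerator = 35! / 32!
Step 3: Denominator = 3!
Step 4: Omega = 6545

6545


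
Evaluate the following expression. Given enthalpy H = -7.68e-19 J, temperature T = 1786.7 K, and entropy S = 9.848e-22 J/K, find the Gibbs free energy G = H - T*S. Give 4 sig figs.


Step 1: T*S = 1786.7 * 9.848e-22 = 1.76e-18 J
Step 2: G = H - T*S = -7.68e-19 - 1.76e-18
Step 3: G = -2.528e-18 J

-2.528e-18


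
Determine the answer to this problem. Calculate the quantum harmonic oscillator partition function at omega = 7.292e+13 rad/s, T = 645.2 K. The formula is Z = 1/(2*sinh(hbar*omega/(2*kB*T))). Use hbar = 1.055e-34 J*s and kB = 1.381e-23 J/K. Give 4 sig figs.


Step 1: Compute x = hbar*omega/(kB*T) = 1.055e-34*7.292e+13/(1.381e-23*645.2) = 0.8634
Step 2: x/2 = 0.4317
Step 3: sinh(x/2) = 0.4452
Step 4: Z = 1/(2*0.4452) = 1.123

1.123


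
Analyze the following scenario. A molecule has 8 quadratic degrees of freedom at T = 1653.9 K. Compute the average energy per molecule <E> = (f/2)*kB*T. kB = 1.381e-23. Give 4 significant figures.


Step 1: f/2 = 8/2 = 4
Step 2: kB*T = 1.381e-23 * 1653.9 = 2.284e-20
Step 3: <E> = 4 * 2.284e-20 = 9.136e-20 J

9.136e-20


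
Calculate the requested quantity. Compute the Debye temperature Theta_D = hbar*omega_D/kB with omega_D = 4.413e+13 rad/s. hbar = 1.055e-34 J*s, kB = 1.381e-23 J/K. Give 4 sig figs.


Step 1: hbar*omega_D = 1.055e-34 * 4.413e+13 = 4.656e-21 J
Step 2: Theta_D = 4.656e-21 / 1.381e-23
Step 3: Theta_D = 337.1 K

337.1


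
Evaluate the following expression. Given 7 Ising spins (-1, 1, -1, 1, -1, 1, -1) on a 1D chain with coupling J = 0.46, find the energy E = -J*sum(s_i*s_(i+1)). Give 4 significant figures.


Step 1: Nearest-neighbor products: -1, -1, -1, -1, -1, -1
Step 2: Sum of products = -6
Step 3: E = -0.46 * -6 = 2.76

2.76


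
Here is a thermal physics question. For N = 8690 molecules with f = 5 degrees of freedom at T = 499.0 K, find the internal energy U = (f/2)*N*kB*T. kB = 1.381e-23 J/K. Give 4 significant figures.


Step 1: f/2 = 5/2 = 2.5
Step 2: N*kB*T = 8690*1.381e-23*499.0 = 5.988e-17
Step 3: U = 2.5 * 5.988e-17 = 1.497e-16 J

1.497e-16


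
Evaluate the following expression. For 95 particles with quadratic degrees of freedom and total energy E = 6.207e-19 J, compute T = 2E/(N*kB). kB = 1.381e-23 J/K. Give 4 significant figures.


Step 1: Numerator = 2*E = 2*6.207e-19 = 1.241e-18 J
Step 2: Denominator = N*kB = 95*1.381e-23 = 1.312e-21
Step 3: T = 1.241e-18 / 1.312e-21 = 946.2 K

946.2


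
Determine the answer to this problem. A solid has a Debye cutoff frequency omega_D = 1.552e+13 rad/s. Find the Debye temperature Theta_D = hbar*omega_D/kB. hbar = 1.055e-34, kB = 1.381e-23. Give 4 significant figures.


Step 1: hbar*omega_D = 1.055e-34 * 1.552e+13 = 1.637e-21 J
Step 2: Theta_D = 1.637e-21 / 1.381e-23
Step 3: Theta_D = 118.6 K

118.6


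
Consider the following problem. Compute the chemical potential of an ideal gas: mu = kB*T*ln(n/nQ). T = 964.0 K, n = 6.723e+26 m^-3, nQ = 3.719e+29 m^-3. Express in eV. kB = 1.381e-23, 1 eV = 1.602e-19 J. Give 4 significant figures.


Step 1: n/nQ = 6.723e+26/3.719e+29 = 0.001808
Step 2: ln(n/nQ) = -6.316
Step 3: mu = kB*T*ln(n/nQ) = 1.331e-20*-6.316 = -8.408e-20 J
Step 4: Convert to eV: -8.408e-20/1.602e-19 = -0.5248 eV

-0.5248


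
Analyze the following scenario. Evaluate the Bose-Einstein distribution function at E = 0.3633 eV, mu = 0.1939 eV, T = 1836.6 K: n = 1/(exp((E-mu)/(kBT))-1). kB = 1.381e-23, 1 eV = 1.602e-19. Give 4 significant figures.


Step 1: (E - mu) = 0.1694 eV
Step 2: x = (E-mu)*eV/(kB*T) = 0.1694*1.602e-19/(1.381e-23*1836.6) = 1.07
Step 3: exp(x) = 2.915
Step 4: n = 1/(exp(x)-1) = 0.5221

0.5221


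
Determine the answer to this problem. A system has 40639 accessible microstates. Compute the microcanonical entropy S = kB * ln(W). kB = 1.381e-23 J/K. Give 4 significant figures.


Step 1: ln(W) = ln(40639) = 10.61
Step 2: S = kB * ln(W) = 1.381e-23 * 10.61
Step 3: S = 1.466e-22 J/K

1.466e-22


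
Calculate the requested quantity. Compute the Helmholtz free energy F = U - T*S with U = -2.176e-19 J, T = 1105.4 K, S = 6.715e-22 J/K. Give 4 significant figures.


Step 1: T*S = 1105.4 * 6.715e-22 = 7.423e-19 J
Step 2: F = U - T*S = -2.176e-19 - 7.423e-19
Step 3: F = -9.599e-19 J

-9.599e-19


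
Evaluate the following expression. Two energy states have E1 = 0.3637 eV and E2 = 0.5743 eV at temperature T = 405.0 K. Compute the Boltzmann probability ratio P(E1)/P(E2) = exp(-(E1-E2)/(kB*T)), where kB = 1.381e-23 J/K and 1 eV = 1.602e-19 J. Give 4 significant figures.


Step 1: Compute energy difference dE = E1 - E2 = 0.3637 - 0.5743 = -0.2106 eV
Step 2: Convert to Joules: dE_J = -0.2106 * 1.602e-19 = -3.374e-20 J
Step 3: Compute exponent = -dE_J / (kB * T) = -(-3.374e-20) / (1.381e-23 * 405.0) = 6.032
Step 4: P(E1)/P(E2) = exp(6.032) = 416.6

416.6


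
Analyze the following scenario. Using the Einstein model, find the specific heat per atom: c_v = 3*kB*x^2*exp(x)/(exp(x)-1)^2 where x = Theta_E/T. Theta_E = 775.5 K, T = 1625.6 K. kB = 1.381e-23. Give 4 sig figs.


Step 1: x = Theta_E/T = 775.5/1625.6 = 0.4771
Step 2: x^2 = 0.2276
Step 3: exp(x) = 1.611
Step 4: c_v = 3*1.381e-23*0.2276*1.611/(1.611-1)^2 = 4.065e-23

4.065e-23


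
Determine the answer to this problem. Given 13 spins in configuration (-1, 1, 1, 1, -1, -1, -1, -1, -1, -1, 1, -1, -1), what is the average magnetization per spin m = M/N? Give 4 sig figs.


Step 1: Count up spins (+1): 4, down spins (-1): 9
Step 2: Total magnetization M = 4 - 9 = -5
Step 3: m = M/N = -5/13 = -0.3846

-0.3846


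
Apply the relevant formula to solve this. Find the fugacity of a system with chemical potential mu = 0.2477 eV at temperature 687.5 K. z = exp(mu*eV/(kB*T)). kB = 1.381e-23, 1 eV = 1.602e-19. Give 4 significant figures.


Step 1: Convert mu to Joules: 0.2477*1.602e-19 = 3.968e-20 J
Step 2: kB*T = 1.381e-23*687.5 = 9.494e-21 J
Step 3: mu/(kB*T) = 4.179
Step 4: z = exp(4.179) = 65.33

65.33


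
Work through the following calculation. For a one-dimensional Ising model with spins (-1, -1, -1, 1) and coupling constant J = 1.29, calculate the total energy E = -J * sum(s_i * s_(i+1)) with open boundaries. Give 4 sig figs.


Step 1: Nearest-neighbor products: 1, 1, -1
Step 2: Sum of products = 1
Step 3: E = -1.29 * 1 = -1.29

-1.29


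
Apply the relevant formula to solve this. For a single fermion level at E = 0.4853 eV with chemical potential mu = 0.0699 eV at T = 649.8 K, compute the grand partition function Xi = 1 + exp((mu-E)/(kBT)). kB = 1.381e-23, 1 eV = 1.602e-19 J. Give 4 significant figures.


Step 1: (mu - E) = 0.0699 - 0.4853 = -0.4154 eV
Step 2: x = (mu-E)*eV/(kB*T) = -0.4154*1.602e-19/(1.381e-23*649.8) = -7.416
Step 3: exp(x) = 0.0006017
Step 4: Xi = 1 + 0.0006017 = 1.001

1.001


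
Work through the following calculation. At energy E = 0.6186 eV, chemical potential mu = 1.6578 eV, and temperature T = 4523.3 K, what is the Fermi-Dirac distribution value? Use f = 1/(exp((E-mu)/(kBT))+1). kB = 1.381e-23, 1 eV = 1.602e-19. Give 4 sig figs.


Step 1: (E - mu) = 0.6186 - 1.6578 = -1.039 eV
Step 2: Convert: (E-mu)*eV = -1.665e-19 J
Step 3: x = (E-mu)*eV/(kB*T) = -2.665
Step 4: f = 1/(exp(-2.665)+1) = 0.9349

0.9349


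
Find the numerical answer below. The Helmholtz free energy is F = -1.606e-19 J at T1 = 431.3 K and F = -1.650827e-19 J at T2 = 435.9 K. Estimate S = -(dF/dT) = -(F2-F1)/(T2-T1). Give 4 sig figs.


Step 1: dF = F2 - F1 = -1.650827e-19 - (-1.606e-19) = -4.4827e-21 J
Step 2: dT = T2 - T1 = 435.9 - 431.3 = 4.6 K
Step 3: S = -dF/dT = -(-4.4827e-21)/4.6 = 9.745e-22 J/K

9.745e-22


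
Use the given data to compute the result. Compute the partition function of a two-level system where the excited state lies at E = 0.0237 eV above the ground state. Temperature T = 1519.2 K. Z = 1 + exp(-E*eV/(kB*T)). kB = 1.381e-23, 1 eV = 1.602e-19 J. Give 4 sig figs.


Step 1: Compute beta*E = E*eV/(kB*T) = 0.0237*1.602e-19/(1.381e-23*1519.2) = 0.181
Step 2: exp(-beta*E) = exp(-0.181) = 0.8345
Step 3: Z = 1 + 0.8345 = 1.834

1.834


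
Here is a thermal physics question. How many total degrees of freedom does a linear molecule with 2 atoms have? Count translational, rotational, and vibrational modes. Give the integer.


Step 1: Translational DOF = 3
Step 2: Rotational DOF (linear) = 2
Step 3: Vibrational DOF = 3*2 - 5 = 1
Step 4: Total = 3 + 2 + 1 = 6

6


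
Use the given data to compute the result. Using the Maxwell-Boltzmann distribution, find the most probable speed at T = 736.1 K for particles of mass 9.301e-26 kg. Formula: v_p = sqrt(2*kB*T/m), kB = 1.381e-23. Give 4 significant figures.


Step 1: Numerator = 2*kB*T = 2*1.381e-23*736.1 = 2.033e-20
Step 2: Ratio = 2.033e-20 / 9.301e-26 = 2.186e+05
Step 3: v_p = sqrt(2.186e+05) = 467.5 m/s

467.5


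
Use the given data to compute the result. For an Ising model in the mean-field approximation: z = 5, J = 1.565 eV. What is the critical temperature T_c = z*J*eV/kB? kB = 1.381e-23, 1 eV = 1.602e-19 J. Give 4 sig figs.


Step 1: z*J = 5*1.565 = 7.825 eV
Step 2: Convert to Joules: 7.825*1.602e-19 = 1.254e-18 J
Step 3: T_c = 1.254e-18 / 1.381e-23 = 9.077e+04 K

9.077e+04


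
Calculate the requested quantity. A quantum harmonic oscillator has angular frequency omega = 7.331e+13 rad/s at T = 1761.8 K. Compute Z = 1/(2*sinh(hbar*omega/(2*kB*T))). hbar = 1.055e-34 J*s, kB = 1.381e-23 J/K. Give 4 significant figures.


Step 1: Compute x = hbar*omega/(kB*T) = 1.055e-34*7.331e+13/(1.381e-23*1761.8) = 0.3179
Step 2: x/2 = 0.1589
Step 3: sinh(x/2) = 0.1596
Step 4: Z = 1/(2*0.1596) = 3.133

3.133


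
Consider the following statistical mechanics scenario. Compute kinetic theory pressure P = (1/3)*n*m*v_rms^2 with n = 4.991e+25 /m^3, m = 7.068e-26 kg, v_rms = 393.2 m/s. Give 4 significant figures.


Step 1: v_rms^2 = 393.2^2 = 1.546e+05
Step 2: n*m = 4.991e+25*7.068e-26 = 3.528
Step 3: P = (1/3)*3.528*1.546e+05 = 1.818e+05 Pa

1.818e+05


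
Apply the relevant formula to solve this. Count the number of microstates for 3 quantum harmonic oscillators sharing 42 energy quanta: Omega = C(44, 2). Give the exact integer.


Step 1: Use binomial coefficient C(44, 2)
Step 2: Numerator = 44! / 42!
Step 3: Denominator = 2!
Step 4: Omega = 946

946


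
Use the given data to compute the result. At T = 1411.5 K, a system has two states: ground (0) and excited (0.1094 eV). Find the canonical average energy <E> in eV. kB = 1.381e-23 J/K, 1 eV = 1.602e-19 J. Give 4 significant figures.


Step 1: beta*E = 0.1094*1.602e-19/(1.381e-23*1411.5) = 0.8991
Step 2: exp(-beta*E) = 0.4069
Step 3: <E> = 0.1094*0.4069/(1+0.4069) = 0.03164 eV

0.03164


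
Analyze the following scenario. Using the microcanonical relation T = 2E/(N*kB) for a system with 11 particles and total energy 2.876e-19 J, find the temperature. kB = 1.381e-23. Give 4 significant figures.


Step 1: Numerator = 2*E = 2*2.876e-19 = 5.752e-19 J
Step 2: Denominator = N*kB = 11*1.381e-23 = 1.519e-22
Step 3: T = 5.752e-19 / 1.519e-22 = 3786 K

3786


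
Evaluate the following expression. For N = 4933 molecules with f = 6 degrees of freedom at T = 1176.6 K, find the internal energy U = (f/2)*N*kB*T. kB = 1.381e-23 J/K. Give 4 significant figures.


Step 1: f/2 = 6/2 = 3.0
Step 2: N*kB*T = 4933*1.381e-23*1176.6 = 8.016e-17
Step 3: U = 3.0 * 8.016e-17 = 2.405e-16 J

2.405e-16


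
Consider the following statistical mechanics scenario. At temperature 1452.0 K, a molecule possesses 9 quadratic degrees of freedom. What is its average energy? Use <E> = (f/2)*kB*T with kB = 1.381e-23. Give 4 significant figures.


Step 1: f/2 = 9/2 = 4.5
Step 2: kB*T = 1.381e-23 * 1452.0 = 2.005e-20
Step 3: <E> = 4.5 * 2.005e-20 = 9.023e-20 J

9.023e-20


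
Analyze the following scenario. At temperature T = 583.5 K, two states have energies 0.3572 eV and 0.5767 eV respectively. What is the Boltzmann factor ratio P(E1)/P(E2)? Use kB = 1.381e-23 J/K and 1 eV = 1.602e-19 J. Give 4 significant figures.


Step 1: Compute energy difference dE = E1 - E2 = 0.3572 - 0.5767 = -0.2195 eV
Step 2: Convert to Joules: dE_J = -0.2195 * 1.602e-19 = -3.516e-20 J
Step 3: Compute exponent = -dE_J / (kB * T) = -(-3.516e-20) / (1.381e-23 * 583.5) = 4.364
Step 4: P(E1)/P(E2) = exp(4.364) = 78.55

78.55


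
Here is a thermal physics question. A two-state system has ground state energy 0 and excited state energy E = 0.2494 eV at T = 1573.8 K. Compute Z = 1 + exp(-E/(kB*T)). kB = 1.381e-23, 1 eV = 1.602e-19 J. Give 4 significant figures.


Step 1: Compute beta*E = E*eV/(kB*T) = 0.2494*1.602e-19/(1.381e-23*1573.8) = 1.838
Step 2: exp(-beta*E) = exp(-1.838) = 0.1591
Step 3: Z = 1 + 0.1591 = 1.159

1.159


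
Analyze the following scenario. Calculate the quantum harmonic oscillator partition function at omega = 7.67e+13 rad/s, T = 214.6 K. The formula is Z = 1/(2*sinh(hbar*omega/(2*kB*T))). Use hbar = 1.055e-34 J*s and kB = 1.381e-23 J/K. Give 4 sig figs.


Step 1: Compute x = hbar*omega/(kB*T) = 1.055e-34*7.67e+13/(1.381e-23*214.6) = 2.73
Step 2: x/2 = 1.365
Step 3: sinh(x/2) = 1.831
Step 4: Z = 1/(2*1.831) = 0.2731

0.2731


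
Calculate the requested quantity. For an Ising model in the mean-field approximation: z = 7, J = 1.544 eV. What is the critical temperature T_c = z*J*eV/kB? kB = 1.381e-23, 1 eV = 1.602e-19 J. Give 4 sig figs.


Step 1: z*J = 7*1.544 = 10.81 eV
Step 2: Convert to Joules: 10.81*1.602e-19 = 1.731e-18 J
Step 3: T_c = 1.731e-18 / 1.381e-23 = 1.254e+05 K

1.254e+05


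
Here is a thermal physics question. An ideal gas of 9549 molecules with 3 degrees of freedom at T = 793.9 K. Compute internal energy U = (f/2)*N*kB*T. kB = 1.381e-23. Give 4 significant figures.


Step 1: f/2 = 3/2 = 1.5
Step 2: N*kB*T = 9549*1.381e-23*793.9 = 1.047e-16
Step 3: U = 1.5 * 1.047e-16 = 1.57e-16 J

1.57e-16


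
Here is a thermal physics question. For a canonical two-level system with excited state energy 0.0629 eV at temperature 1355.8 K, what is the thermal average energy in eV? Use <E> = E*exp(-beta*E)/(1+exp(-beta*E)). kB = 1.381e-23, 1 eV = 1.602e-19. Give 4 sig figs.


Step 1: beta*E = 0.0629*1.602e-19/(1.381e-23*1355.8) = 0.5382
Step 2: exp(-beta*E) = 0.5838
Step 3: <E> = 0.0629*0.5838/(1+0.5838) = 0.02319 eV

0.02319


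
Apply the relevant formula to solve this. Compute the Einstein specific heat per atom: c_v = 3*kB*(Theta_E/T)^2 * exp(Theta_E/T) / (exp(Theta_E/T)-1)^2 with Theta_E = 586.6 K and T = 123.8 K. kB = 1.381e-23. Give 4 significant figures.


Step 1: x = Theta_E/T = 586.6/123.8 = 4.738
Step 2: x^2 = 22.45
Step 3: exp(x) = 114.2
Step 4: c_v = 3*1.381e-23*22.45*114.2/(114.2-1)^2 = 8.287e-24

8.287e-24


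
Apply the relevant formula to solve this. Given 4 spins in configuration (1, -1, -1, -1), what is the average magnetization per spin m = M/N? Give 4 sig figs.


Step 1: Count up spins (+1): 1, down spins (-1): 3
Step 2: Total magnetization M = 1 - 3 = -2
Step 3: m = M/N = -2/4 = -0.5

-0.5


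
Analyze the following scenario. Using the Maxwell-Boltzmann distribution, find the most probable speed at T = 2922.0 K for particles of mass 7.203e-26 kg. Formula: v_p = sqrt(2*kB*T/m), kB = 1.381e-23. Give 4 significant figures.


Step 1: Numerator = 2*kB*T = 2*1.381e-23*2922.0 = 8.071e-20
Step 2: Ratio = 8.071e-20 / 7.203e-26 = 1.12e+06
Step 3: v_p = sqrt(1.12e+06) = 1059 m/s

1059


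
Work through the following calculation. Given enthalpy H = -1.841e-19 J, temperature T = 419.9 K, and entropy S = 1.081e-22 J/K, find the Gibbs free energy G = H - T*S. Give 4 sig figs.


Step 1: T*S = 419.9 * 1.081e-22 = 4.539e-20 J
Step 2: G = H - T*S = -1.841e-19 - 4.539e-20
Step 3: G = -2.295e-19 J

-2.295e-19


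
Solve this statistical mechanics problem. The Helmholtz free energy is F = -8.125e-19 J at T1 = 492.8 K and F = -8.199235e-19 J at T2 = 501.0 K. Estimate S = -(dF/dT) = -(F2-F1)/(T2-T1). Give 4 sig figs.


Step 1: dF = F2 - F1 = -8.199235e-19 - (-8.125e-19) = -7.4235e-21 J
Step 2: dT = T2 - T1 = 501.0 - 492.8 = 8.2 K
Step 3: S = -dF/dT = -(-7.4235e-21)/8.2 = 9.053e-22 J/K

9.053e-22


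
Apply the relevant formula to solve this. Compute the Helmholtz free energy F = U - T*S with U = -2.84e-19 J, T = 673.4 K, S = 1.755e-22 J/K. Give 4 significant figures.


Step 1: T*S = 673.4 * 1.755e-22 = 1.182e-19 J
Step 2: F = U - T*S = -2.84e-19 - 1.182e-19
Step 3: F = -4.022e-19 J

-4.022e-19


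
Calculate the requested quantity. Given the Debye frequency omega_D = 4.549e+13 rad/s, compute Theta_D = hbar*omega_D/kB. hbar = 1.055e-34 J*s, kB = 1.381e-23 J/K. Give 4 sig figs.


Step 1: hbar*omega_D = 1.055e-34 * 4.549e+13 = 4.799e-21 J
Step 2: Theta_D = 4.799e-21 / 1.381e-23
Step 3: Theta_D = 347.5 K

347.5


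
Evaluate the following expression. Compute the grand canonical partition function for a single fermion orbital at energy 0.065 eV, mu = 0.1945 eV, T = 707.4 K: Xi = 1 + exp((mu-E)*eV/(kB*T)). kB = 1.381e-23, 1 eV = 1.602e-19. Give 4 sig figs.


Step 1: (mu - E) = 0.1945 - 0.065 = 0.1295 eV
Step 2: x = (mu-E)*eV/(kB*T) = 0.1295*1.602e-19/(1.381e-23*707.4) = 2.124
Step 3: exp(x) = 8.361
Step 4: Xi = 1 + 8.361 = 9.361

9.361


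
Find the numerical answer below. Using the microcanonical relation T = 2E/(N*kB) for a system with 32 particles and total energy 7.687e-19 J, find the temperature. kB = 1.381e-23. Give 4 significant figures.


Step 1: Numerator = 2*E = 2*7.687e-19 = 1.537e-18 J
Step 2: Denominator = N*kB = 32*1.381e-23 = 4.419e-22
Step 3: T = 1.537e-18 / 4.419e-22 = 3479 K

3479


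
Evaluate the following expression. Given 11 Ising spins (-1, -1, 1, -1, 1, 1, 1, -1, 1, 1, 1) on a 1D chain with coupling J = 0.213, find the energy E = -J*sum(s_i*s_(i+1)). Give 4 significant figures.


Step 1: Nearest-neighbor products: 1, -1, -1, -1, 1, 1, -1, -1, 1, 1
Step 2: Sum of products = 0
Step 3: E = -0.213 * 0 = 0

0


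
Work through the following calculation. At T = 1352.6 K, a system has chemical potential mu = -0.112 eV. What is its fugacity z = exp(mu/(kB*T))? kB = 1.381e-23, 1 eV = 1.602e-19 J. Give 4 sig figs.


Step 1: Convert mu to Joules: -0.112*1.602e-19 = -1.794e-20 J
Step 2: kB*T = 1.381e-23*1352.6 = 1.868e-20 J
Step 3: mu/(kB*T) = -0.9605
Step 4: z = exp(-0.9605) = 0.3827

0.3827


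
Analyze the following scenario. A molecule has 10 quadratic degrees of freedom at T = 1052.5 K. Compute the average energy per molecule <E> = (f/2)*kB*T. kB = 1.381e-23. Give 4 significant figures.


Step 1: f/2 = 10/2 = 5
Step 2: kB*T = 1.381e-23 * 1052.5 = 1.454e-20
Step 3: <E> = 5 * 1.454e-20 = 7.268e-20 J

7.268e-20


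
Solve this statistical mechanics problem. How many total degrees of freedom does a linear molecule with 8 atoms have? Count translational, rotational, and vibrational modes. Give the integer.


Step 1: Translational DOF = 3
Step 2: Rotational DOF (linear) = 2
Step 3: Vibrational DOF = 3*8 - 5 = 19
Step 4: Total = 3 + 2 + 19 = 24

24


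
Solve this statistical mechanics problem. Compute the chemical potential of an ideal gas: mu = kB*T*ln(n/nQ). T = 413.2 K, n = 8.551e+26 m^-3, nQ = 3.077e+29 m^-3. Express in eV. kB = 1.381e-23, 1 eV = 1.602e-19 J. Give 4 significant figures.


Step 1: n/nQ = 8.551e+26/3.077e+29 = 0.002779
Step 2: ln(n/nQ) = -5.886
Step 3: mu = kB*T*ln(n/nQ) = 5.706e-21*-5.886 = -3.359e-20 J
Step 4: Convert to eV: -3.359e-20/1.602e-19 = -0.2096 eV

-0.2096


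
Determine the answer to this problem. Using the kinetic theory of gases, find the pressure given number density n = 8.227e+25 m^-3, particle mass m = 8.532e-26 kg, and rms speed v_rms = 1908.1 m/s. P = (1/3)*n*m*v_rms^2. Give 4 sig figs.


Step 1: v_rms^2 = 1908.1^2 = 3.641e+06
Step 2: n*m = 8.227e+25*8.532e-26 = 7.019
Step 3: P = (1/3)*7.019*3.641e+06 = 8.519e+06 Pa

8.519e+06


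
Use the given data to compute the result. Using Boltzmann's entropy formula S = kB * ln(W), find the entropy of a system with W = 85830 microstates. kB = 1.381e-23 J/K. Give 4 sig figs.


Step 1: ln(W) = ln(85830) = 11.36
Step 2: S = kB * ln(W) = 1.381e-23 * 11.36
Step 3: S = 1.569e-22 J/K

1.569e-22


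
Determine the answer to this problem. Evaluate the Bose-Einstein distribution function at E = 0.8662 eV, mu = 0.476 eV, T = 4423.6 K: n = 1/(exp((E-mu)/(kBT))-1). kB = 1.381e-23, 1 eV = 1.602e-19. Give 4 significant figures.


Step 1: (E - mu) = 0.3902 eV
Step 2: x = (E-mu)*eV/(kB*T) = 0.3902*1.602e-19/(1.381e-23*4423.6) = 1.023
Step 3: exp(x) = 2.782
Step 4: n = 1/(exp(x)-1) = 0.5611

0.5611


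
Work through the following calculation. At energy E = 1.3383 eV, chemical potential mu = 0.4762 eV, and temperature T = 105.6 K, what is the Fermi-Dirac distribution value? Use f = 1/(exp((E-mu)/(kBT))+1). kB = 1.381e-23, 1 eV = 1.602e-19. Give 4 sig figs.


Step 1: (E - mu) = 1.3383 - 0.4762 = 0.8621 eV
Step 2: Convert: (E-mu)*eV = 1.381e-19 J
Step 3: x = (E-mu)*eV/(kB*T) = 94.7
Step 4: f = 1/(exp(94.7)+1) = 7.432e-42

7.432e-42


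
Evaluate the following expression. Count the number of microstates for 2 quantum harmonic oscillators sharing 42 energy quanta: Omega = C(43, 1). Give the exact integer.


Step 1: Use binomial coefficient C(43, 1)
Step 2: Numerator = 43! / 42!
Step 3: Denominator = 1!
Step 4: Omega = 43

43


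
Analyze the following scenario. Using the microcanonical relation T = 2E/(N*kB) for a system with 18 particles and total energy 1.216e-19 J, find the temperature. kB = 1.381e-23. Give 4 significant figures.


Step 1: Numerator = 2*E = 2*1.216e-19 = 2.432e-19 J
Step 2: Denominator = N*kB = 18*1.381e-23 = 2.486e-22
Step 3: T = 2.432e-19 / 2.486e-22 = 978.4 K

978.4


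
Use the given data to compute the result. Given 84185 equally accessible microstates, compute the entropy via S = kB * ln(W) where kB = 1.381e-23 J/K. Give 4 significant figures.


Step 1: ln(W) = ln(84185) = 11.34
Step 2: S = kB * ln(W) = 1.381e-23 * 11.34
Step 3: S = 1.566e-22 J/K

1.566e-22


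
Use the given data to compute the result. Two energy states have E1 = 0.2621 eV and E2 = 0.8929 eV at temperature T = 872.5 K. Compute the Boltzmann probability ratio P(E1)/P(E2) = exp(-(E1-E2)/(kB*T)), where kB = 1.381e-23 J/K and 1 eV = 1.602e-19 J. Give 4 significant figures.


Step 1: Compute energy difference dE = E1 - E2 = 0.2621 - 0.8929 = -0.6308 eV
Step 2: Convert to Joules: dE_J = -0.6308 * 1.602e-19 = -1.011e-19 J
Step 3: Compute exponent = -dE_J / (kB * T) = -(-1.011e-19) / (1.381e-23 * 872.5) = 8.387
Step 4: P(E1)/P(E2) = exp(8.387) = 4389

4389


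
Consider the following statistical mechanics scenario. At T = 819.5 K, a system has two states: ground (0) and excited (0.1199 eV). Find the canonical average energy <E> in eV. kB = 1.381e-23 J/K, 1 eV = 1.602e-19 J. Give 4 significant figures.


Step 1: beta*E = 0.1199*1.602e-19/(1.381e-23*819.5) = 1.697
Step 2: exp(-beta*E) = 0.1832
Step 3: <E> = 0.1199*0.1832/(1+0.1832) = 0.01856 eV

0.01856


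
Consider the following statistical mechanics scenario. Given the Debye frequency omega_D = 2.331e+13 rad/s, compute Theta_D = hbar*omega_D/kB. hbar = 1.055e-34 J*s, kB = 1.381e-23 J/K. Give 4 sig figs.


Step 1: hbar*omega_D = 1.055e-34 * 2.331e+13 = 2.459e-21 J
Step 2: Theta_D = 2.459e-21 / 1.381e-23
Step 3: Theta_D = 178.1 K

178.1


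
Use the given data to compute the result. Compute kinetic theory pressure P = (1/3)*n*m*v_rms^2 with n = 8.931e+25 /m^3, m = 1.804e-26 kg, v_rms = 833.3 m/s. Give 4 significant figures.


Step 1: v_rms^2 = 833.3^2 = 6.944e+05
Step 2: n*m = 8.931e+25*1.804e-26 = 1.611
Step 3: P = (1/3)*1.611*6.944e+05 = 3.729e+05 Pa

3.729e+05


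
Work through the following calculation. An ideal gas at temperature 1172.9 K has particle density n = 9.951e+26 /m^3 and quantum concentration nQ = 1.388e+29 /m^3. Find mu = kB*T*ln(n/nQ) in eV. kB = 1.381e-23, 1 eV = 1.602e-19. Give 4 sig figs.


Step 1: n/nQ = 9.951e+26/1.388e+29 = 0.007169
Step 2: ln(n/nQ) = -4.938
Step 3: mu = kB*T*ln(n/nQ) = 1.62e-20*-4.938 = -7.998e-20 J
Step 4: Convert to eV: -7.998e-20/1.602e-19 = -0.4993 eV

-0.4993


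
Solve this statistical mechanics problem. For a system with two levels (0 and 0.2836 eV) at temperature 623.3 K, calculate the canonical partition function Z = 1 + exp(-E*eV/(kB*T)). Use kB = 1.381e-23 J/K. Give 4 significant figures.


Step 1: Compute beta*E = E*eV/(kB*T) = 0.2836*1.602e-19/(1.381e-23*623.3) = 5.278
Step 2: exp(-beta*E) = exp(-5.278) = 0.005102
Step 3: Z = 1 + 0.005102 = 1.005

1.005


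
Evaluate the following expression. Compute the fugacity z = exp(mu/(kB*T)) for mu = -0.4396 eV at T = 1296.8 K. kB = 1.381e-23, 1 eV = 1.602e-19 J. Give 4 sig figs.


Step 1: Convert mu to Joules: -0.4396*1.602e-19 = -7.042e-20 J
Step 2: kB*T = 1.381e-23*1296.8 = 1.791e-20 J
Step 3: mu/(kB*T) = -3.932
Step 4: z = exp(-3.932) = 0.0196

0.0196


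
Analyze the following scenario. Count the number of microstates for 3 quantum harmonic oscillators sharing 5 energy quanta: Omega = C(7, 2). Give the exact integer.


Step 1: Use binomial coefficient C(7, 2)
Step 2: Numerator = 7! / 5!
Step 3: Denominator = 2!
Step 4: Omega = 21

21


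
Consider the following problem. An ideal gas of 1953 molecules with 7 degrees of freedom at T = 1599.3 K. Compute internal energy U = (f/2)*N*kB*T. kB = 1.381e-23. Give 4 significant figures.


Step 1: f/2 = 7/2 = 3.5
Step 2: N*kB*T = 1953*1.381e-23*1599.3 = 4.313e-17
Step 3: U = 3.5 * 4.313e-17 = 1.51e-16 J

1.51e-16


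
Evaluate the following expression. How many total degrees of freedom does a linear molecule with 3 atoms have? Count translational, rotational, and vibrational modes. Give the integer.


Step 1: Translational DOF = 3
Step 2: Rotational DOF (linear) = 2
Step 3: Vibrational DOF = 3*3 - 5 = 4
Step 4: Total = 3 + 2 + 4 = 9

9


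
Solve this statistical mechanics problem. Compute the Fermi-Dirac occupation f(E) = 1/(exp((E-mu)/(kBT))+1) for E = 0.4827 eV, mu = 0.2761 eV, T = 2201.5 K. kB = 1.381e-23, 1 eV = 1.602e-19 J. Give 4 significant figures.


Step 1: (E - mu) = 0.4827 - 0.2761 = 0.2066 eV
Step 2: Convert: (E-mu)*eV = 3.31e-20 J
Step 3: x = (E-mu)*eV/(kB*T) = 1.089
Step 4: f = 1/(exp(1.089)+1) = 0.2519

0.2519


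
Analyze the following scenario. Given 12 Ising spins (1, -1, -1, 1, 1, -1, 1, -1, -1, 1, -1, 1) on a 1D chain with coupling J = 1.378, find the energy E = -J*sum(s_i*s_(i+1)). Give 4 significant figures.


Step 1: Nearest-neighbor products: -1, 1, -1, 1, -1, -1, -1, 1, -1, -1, -1
Step 2: Sum of products = -5
Step 3: E = -1.378 * -5 = 6.89

6.89


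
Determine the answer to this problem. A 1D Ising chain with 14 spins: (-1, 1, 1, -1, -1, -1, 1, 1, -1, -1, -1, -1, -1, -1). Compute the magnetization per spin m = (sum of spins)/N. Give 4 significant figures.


Step 1: Count up spins (+1): 4, down spins (-1): 10
Step 2: Total magnetization M = 4 - 10 = -6
Step 3: m = M/N = -6/14 = -0.4286

-0.4286


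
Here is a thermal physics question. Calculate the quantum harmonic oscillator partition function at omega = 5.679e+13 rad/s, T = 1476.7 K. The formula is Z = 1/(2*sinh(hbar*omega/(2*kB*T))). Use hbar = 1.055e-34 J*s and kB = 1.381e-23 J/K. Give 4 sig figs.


Step 1: Compute x = hbar*omega/(kB*T) = 1.055e-34*5.679e+13/(1.381e-23*1476.7) = 0.2938
Step 2: x/2 = 0.1469
Step 3: sinh(x/2) = 0.1474
Step 4: Z = 1/(2*0.1474) = 3.392

3.392


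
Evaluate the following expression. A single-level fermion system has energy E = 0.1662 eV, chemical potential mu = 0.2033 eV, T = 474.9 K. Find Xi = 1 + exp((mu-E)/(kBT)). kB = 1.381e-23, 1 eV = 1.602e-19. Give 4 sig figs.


Step 1: (mu - E) = 0.2033 - 0.1662 = 0.0371 eV
Step 2: x = (mu-E)*eV/(kB*T) = 0.0371*1.602e-19/(1.381e-23*474.9) = 0.9062
Step 3: exp(x) = 2.475
Step 4: Xi = 1 + 2.475 = 3.475

3.475


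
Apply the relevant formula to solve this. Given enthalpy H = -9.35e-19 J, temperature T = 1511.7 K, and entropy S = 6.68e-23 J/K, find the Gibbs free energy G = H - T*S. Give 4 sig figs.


Step 1: T*S = 1511.7 * 6.68e-23 = 1.01e-19 J
Step 2: G = H - T*S = -9.35e-19 - 1.01e-19
Step 3: G = -1.036e-18 J

-1.036e-18


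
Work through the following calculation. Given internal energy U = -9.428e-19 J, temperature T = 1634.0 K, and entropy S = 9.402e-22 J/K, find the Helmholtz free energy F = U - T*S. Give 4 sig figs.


Step 1: T*S = 1634.0 * 9.402e-22 = 1.536e-18 J
Step 2: F = U - T*S = -9.428e-19 - 1.536e-18
Step 3: F = -2.479e-18 J

-2.479e-18


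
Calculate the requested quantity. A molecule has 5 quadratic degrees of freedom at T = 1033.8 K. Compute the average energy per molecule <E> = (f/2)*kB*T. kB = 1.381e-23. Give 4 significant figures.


Step 1: f/2 = 5/2 = 2.5
Step 2: kB*T = 1.381e-23 * 1033.8 = 1.428e-20
Step 3: <E> = 2.5 * 1.428e-20 = 3.569e-20 J

3.569e-20


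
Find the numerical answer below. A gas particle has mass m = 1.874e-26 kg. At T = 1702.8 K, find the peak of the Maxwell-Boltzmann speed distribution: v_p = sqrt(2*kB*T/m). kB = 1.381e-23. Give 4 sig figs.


Step 1: Numerator = 2*kB*T = 2*1.381e-23*1702.8 = 4.703e-20
Step 2: Ratio = 4.703e-20 / 1.874e-26 = 2.51e+06
Step 3: v_p = sqrt(2.51e+06) = 1584 m/s

1584


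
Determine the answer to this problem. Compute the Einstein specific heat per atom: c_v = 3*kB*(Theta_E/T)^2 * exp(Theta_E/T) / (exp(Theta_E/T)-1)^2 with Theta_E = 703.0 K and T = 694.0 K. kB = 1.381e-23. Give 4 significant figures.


Step 1: x = Theta_E/T = 703.0/694.0 = 1.013
Step 2: x^2 = 1.026
Step 3: exp(x) = 2.754
Step 4: c_v = 3*1.381e-23*1.026*2.754/(2.754-1)^2 = 3.806e-23

3.806e-23


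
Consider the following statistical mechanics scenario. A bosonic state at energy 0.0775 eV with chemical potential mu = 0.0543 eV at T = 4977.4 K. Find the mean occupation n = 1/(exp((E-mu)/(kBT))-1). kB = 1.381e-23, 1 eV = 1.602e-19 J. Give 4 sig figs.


Step 1: (E - mu) = 0.0232 eV
Step 2: x = (E-mu)*eV/(kB*T) = 0.0232*1.602e-19/(1.381e-23*4977.4) = 0.05407
Step 3: exp(x) = 1.056
Step 4: n = 1/(exp(x)-1) = 18

18


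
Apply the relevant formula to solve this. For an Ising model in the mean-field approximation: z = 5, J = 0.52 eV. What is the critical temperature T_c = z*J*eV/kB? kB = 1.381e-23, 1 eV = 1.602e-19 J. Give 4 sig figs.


Step 1: z*J = 5*0.52 = 2.6 eV
Step 2: Convert to Joules: 2.6*1.602e-19 = 4.165e-19 J
Step 3: T_c = 4.165e-19 / 1.381e-23 = 3.016e+04 K

3.016e+04


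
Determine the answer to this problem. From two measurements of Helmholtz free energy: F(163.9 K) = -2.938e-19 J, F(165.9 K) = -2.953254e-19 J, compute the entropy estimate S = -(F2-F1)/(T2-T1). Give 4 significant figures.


Step 1: dF = F2 - F1 = -2.953254e-19 - (-2.938e-19) = -1.5254e-21 J
Step 2: dT = T2 - T1 = 165.9 - 163.9 = 2 K
Step 3: S = -dF/dT = -(-1.5254e-21)/2 = 7.627e-22 J/K

7.627e-22


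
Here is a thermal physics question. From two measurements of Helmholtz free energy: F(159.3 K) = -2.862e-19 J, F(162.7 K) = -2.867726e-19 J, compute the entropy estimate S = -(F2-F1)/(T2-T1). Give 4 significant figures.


Step 1: dF = F2 - F1 = -2.867726e-19 - (-2.862e-19) = -5.726e-22 J
Step 2: dT = T2 - T1 = 162.7 - 159.3 = 3.4 K
Step 3: S = -dF/dT = -(-5.726e-22)/3.4 = 1.684e-22 J/K

1.684e-22


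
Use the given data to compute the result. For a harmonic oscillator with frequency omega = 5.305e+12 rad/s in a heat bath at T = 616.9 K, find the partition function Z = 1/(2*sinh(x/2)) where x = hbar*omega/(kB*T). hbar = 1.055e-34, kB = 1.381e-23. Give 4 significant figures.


Step 1: Compute x = hbar*omega/(kB*T) = 1.055e-34*5.305e+12/(1.381e-23*616.9) = 0.06569
Step 2: x/2 = 0.03285
Step 3: sinh(x/2) = 0.03285
Step 4: Z = 1/(2*0.03285) = 15.22

15.22


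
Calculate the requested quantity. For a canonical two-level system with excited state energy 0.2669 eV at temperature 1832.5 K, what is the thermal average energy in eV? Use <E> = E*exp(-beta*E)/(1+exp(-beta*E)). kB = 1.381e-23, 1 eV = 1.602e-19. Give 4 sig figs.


Step 1: beta*E = 0.2669*1.602e-19/(1.381e-23*1832.5) = 1.69
Step 2: exp(-beta*E) = 0.1846
Step 3: <E> = 0.2669*0.1846/(1+0.1846) = 0.04159 eV

0.04159
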